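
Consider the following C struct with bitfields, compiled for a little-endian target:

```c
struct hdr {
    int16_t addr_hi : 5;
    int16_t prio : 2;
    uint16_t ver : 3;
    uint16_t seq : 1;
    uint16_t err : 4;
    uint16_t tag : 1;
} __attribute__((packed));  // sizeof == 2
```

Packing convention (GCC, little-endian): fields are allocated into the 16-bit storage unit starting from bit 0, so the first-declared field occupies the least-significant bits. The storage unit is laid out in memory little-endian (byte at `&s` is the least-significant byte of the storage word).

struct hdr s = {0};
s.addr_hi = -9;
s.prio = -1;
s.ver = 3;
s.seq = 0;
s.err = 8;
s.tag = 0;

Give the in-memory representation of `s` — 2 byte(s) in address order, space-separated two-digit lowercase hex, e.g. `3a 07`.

f7 41

addr_hi (5b) val=-9 bits=0x17 at bit 0: 0x0017
prio (2b) val=-1 bits=0x3 at bit 5: 0x0077
ver (3b) val=3 bits=0x3 at bit 7: 0x01f7
seq (1b) val=0 bits=0x0 at bit 10: 0x01f7
err (4b) val=8 bits=0x8 at bit 11: 0x41f7
tag (1b) val=0 bits=0x0 at bit 15: 0x41f7
word = 0x41f7 → little-endian bytes:
  [0]=0xf7  [1]=0x41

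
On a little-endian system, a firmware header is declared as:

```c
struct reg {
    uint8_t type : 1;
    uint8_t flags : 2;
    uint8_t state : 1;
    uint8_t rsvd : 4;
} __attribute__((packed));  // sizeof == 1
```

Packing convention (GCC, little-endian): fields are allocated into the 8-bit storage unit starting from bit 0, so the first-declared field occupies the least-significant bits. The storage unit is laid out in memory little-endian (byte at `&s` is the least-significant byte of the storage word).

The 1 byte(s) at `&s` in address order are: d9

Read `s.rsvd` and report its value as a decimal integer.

[0]=0xd9 (little-endian) → word 0xd9
type [0+:1] = (word>>0) & 0x1 = 1
flags [1+:2] = (word>>1) & 0x3 = 0
state [3+:1] = (word>>3) & 0x1 = 1
rsvd [4+:4] = (word>>4) & 0xf = 13  ←

13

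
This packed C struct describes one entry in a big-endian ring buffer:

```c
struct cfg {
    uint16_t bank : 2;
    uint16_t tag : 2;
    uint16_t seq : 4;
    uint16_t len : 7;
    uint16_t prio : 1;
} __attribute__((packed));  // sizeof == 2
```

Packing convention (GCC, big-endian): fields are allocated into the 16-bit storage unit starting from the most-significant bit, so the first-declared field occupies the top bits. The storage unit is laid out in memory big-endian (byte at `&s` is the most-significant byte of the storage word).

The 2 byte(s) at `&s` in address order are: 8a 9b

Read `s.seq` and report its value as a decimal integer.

[0]=0x8a [1]=0x9b (big-endian) → word 0x8a9b
bank:2 @ bit 14 → (0x8a9b>>14)&0x3 = 0x2
tag:2 @ bit 12 → (0x8a9b>>12)&0x3 = 0x0
seq:4 @ bit 8 → (0x8a9b>>8)&0xf = 0xa  ←
len:7 @ bit 1 → (0x8a9b>>1)&0x7f = 0x4d
prio:1 @ bit 0 → (0x8a9b>>0)&0x1 = 0x1

10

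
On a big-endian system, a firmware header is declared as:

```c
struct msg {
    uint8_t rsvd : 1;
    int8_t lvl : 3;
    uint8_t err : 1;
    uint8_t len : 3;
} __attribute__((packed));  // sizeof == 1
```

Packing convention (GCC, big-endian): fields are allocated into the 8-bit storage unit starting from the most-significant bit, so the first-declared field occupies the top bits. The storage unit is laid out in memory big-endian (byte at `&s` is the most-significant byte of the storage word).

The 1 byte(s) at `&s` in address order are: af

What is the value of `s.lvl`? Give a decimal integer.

2

[0]=0xaf (big-endian) → word 0xaf
rsvd:1 @ bit 7 → (0xaf>>7)&0x1 = 0x1
lvl:3 @ bit 4 → (0xaf>>4)&0x7 = 0x2  ←
err:1 @ bit 3 → (0xaf>>3)&0x1 = 0x1
len:3 @ bit 0 → (0xaf>>0)&0x7 = 0x7
lvl signed 3b, MSB=0: value = 2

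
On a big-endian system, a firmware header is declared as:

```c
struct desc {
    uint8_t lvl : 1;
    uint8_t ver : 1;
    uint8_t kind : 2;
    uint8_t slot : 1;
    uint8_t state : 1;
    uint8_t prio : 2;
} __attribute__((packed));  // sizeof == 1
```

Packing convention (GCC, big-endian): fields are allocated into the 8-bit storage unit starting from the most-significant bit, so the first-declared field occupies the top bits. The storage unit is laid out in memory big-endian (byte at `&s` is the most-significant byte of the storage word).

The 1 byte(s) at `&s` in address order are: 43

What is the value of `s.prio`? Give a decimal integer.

3

[0]=0x43 (big-endian) → word 0x43
lvl [7+:1] = (word>>7) & 0x1 = 0
ver [6+:1] = (word>>6) & 0x1 = 1
kind [4+:2] = (word>>4) & 0x3 = 0
slot [3+:1] = (word>>3) & 0x1 = 0
state [2+:1] = (word>>2) & 0x1 = 0
prio [0+:2] = (word>>0) & 0x3 = 3  ←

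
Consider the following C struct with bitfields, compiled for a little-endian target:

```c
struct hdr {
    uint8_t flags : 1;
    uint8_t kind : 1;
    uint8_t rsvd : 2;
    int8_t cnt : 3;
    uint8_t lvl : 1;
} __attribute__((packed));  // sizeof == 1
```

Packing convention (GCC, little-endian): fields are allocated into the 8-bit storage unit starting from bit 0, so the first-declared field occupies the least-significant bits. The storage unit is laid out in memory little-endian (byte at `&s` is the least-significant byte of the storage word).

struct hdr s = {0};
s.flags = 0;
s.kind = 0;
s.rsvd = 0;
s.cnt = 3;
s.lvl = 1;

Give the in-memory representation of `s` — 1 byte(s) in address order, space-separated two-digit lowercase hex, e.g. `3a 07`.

b0

flags (1b) val=0 bits=0x0 at bit 0: 0x00
kind (1b) val=0 bits=0x0 at bit 1: 0x00
rsvd (2b) val=0 bits=0x0 at bit 2: 0x00
cnt (3b) val=3 bits=0x3 at bit 4: 0x30
lvl (1b) val=1 bits=0x1 at bit 7: 0xb0
word = 0xb0 → little-endian bytes:
  [0]=0xb0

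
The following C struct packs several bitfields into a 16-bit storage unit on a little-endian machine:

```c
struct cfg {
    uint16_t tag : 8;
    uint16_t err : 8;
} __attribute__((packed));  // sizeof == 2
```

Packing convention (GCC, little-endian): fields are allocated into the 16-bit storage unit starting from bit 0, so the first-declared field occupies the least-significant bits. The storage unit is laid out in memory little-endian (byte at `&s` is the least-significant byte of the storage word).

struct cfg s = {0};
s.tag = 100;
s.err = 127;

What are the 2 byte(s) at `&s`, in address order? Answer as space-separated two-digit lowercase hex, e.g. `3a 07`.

64 7f

tag (8b) val=100 bits=0x64 at bit 0: 0x0064
err (8b) val=127 bits=0x7f at bit 8: 0x7f64
word = 0x7f64 → little-endian bytes:
  [0]=0x64  [1]=0x7f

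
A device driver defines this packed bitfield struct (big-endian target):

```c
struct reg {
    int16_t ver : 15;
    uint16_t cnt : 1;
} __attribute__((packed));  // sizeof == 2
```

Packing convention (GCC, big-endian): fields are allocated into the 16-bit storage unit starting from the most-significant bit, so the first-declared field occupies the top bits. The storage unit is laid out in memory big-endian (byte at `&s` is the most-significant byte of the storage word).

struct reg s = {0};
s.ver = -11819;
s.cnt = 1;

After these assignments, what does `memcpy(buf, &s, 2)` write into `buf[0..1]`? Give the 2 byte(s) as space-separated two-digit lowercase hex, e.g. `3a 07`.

[1+:15] ver=-11819 & 0x7fff = 0x51d5; word=0xa3aa
[0+:1] cnt=1 & 0x1 = 0x1; word=0xa3ab
word = 0xa3ab → big-endian bytes:
  [0]=0xa3  [1]=0xab

a3 ab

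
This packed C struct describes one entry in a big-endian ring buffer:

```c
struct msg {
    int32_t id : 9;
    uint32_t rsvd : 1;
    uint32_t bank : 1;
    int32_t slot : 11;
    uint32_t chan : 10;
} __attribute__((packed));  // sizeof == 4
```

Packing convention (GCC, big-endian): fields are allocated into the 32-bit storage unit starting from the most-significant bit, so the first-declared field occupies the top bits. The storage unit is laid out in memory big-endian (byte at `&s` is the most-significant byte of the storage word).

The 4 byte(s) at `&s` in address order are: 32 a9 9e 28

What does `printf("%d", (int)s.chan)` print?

552

[0]=0x32 [1]=0xa9 [2]=0x9e [3]=0x28 (big-endian) → word 0x32a99e28
id:9 @ bit 23 → (0x32a99e28>>23)&0x1ff = 0x65
rsvd:1 @ bit 22 → (0x32a99e28>>22)&0x1 = 0x0
bank:1 @ bit 21 → (0x32a99e28>>21)&0x1 = 0x1
slot:11 @ bit 10 → (0x32a99e28>>10)&0x7ff = 0x267
chan:10 @ bit 0 → (0x32a99e28>>0)&0x3ff = 0x228  ←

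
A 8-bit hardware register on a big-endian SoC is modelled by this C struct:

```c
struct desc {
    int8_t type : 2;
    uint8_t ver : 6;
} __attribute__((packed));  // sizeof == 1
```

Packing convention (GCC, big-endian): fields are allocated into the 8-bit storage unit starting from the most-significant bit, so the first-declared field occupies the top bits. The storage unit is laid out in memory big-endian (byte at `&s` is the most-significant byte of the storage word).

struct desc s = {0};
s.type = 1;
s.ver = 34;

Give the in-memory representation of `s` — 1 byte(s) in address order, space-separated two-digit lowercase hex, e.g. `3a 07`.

62

type:2 = 1 → 0x1 << 6 → word 0x40
ver:6 = 34 → 0x22 << 0 → word 0x62
word = 0x62 → big-endian bytes:
  [0]=0x62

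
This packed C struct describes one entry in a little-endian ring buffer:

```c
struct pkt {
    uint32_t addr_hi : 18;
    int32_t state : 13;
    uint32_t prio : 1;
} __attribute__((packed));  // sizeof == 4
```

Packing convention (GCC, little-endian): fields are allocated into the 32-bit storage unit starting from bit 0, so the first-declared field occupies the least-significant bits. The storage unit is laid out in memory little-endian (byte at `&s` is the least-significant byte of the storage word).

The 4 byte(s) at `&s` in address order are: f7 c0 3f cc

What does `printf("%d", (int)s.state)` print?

[0]=0xf7 [1]=0xc0 [2]=0x3f [3]=0xcc (little-endian) → word 0xcc3fc0f7
addr_hi:18 @ bit 0 → (0xcc3fc0f7>>0)&0x3ffff = 0x3c0f7
state:13 @ bit 18 → (0xcc3fc0f7>>18)&0x1fff = 0x130f  ←
prio:1 @ bit 31 → (0xcc3fc0f7>>31)&0x1 = 0x1
state signed 13b, MSB=1: 4879 - 8192 = -3313

-3313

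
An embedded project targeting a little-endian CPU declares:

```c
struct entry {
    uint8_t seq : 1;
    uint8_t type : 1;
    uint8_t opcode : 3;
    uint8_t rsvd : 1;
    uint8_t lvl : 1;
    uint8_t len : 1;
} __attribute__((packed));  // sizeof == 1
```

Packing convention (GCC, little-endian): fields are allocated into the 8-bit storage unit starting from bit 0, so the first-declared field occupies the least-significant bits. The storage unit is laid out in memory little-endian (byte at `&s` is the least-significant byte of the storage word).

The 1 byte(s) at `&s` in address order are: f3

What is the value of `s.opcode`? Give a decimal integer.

[0]=0xf3 (little-endian) → word 0xf3
seq [0+:1] = (word>>0) & 0x1 = 1
type [1+:1] = (word>>1) & 0x1 = 1
opcode [2+:3] = (word>>2) & 0x7 = 4  ←
rsvd [5+:1] = (word>>5) & 0x1 = 1
lvl [6+:1] = (word>>6) & 0x1 = 1
len [7+:1] = (word>>7) & 0x1 = 1

4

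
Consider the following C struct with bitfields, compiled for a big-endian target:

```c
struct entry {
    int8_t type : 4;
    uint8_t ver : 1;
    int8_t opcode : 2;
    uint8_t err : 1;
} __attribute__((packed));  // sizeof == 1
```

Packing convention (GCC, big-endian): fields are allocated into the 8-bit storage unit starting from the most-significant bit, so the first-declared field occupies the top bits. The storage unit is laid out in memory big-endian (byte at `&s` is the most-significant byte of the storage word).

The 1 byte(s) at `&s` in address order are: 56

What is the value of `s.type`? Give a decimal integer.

5

[0]=0x56 (big-endian) → word 0x56
type:4 @ bit 4 → (0x56>>4)&0xf = 0x5  ←
ver:1 @ bit 3 → (0x56>>3)&0x1 = 0x0
opcode:2 @ bit 1 → (0x56>>1)&0x3 = 0x3
err:1 @ bit 0 → (0x56>>0)&0x1 = 0x0
type signed 4b, MSB=0: value = 5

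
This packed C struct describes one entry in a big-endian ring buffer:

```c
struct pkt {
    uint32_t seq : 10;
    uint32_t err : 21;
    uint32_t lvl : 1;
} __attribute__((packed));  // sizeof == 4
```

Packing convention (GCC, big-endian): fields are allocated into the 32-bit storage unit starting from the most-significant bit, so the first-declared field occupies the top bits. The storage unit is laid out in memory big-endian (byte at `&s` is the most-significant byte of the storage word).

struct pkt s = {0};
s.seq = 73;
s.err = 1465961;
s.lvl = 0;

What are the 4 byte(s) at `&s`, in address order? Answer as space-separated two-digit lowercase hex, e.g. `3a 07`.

12 6c bc d2

[22+:10] seq=73 & 0x3ff = 0x49; word=0x12400000
[1+:21] err=1465961 & 0x1fffff = 0x165e69; word=0x126cbcd2
[0+:1] lvl=0 & 0x1 = 0x0; word=0x126cbcd2
word = 0x126cbcd2 → big-endian bytes:
  [0]=0x12  [1]=0x6c  [2]=0xbc  [3]=0xd2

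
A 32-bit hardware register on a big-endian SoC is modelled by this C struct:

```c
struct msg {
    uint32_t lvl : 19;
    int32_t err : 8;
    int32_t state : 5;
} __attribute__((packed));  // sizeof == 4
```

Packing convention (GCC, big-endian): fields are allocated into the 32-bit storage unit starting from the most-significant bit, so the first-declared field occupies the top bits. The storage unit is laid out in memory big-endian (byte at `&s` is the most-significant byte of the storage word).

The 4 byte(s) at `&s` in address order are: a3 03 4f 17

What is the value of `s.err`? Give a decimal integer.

120

[0]=0xa3 [1]=0x03 [2]=0x4f [3]=0x17 (big-endian) → word 0xa3034f17
lvl:19 @ bit 13 → (0xa3034f17>>13)&0x7ffff = 0x5181a
err:8 @ bit 5 → (0xa3034f17>>5)&0xff = 0x78  ←
state:5 @ bit 0 → (0xa3034f17>>0)&0x1f = 0x17
err signed 8b, MSB=0: value = 120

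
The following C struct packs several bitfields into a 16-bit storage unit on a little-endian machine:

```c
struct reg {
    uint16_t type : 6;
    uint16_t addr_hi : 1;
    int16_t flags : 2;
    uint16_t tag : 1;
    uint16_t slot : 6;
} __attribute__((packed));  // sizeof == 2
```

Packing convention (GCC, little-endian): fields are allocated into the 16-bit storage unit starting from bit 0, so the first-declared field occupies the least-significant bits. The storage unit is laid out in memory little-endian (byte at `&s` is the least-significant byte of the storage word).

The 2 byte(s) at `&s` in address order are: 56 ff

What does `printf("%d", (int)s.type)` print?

22

[0]=0x56 [1]=0xff (little-endian) → word 0xff56
type:6 @ bit 0 → (0xff56>>0)&0x3f = 0x16  ←
addr_hi:1 @ bit 6 → (0xff56>>6)&0x1 = 0x1
flags:2 @ bit 7 → (0xff56>>7)&0x3 = 0x2
tag:1 @ bit 9 → (0xff56>>9)&0x1 = 0x1
slot:6 @ bit 10 → (0xff56>>10)&0x3f = 0x3f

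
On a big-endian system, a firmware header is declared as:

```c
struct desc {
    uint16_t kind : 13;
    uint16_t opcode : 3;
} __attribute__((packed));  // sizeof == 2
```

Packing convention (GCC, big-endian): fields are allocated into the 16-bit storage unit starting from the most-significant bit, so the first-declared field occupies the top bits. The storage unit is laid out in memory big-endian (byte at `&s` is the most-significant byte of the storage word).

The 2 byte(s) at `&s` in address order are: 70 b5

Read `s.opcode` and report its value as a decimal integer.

[0]=0x70 [1]=0xb5 (big-endian) → word 0x70b5
kind [3+:13] = (word>>3) & 0x1fff = 3606
opcode [0+:3] = (word>>0) & 0x7 = 5  ←

5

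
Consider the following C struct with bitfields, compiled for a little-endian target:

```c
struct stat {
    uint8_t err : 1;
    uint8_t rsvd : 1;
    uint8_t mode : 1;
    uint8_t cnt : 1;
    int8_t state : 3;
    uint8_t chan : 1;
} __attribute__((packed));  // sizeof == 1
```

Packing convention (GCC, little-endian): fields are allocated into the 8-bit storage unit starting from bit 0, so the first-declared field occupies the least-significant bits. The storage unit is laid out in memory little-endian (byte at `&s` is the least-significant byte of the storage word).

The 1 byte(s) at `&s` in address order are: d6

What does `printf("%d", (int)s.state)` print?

-3

[0]=0xd6 (little-endian) → word 0xd6
err [0+:1] = (word>>0) & 0x1 = 0
rsvd [1+:1] = (word>>1) & 0x1 = 1
mode [2+:1] = (word>>2) & 0x1 = 1
cnt [3+:1] = (word>>3) & 0x1 = 0
state [4+:3] = (word>>4) & 0x7 = 5  ←
chan [7+:1] = (word>>7) & 0x1 = 1
state signed 3b, MSB=1: 5 - 8 = -3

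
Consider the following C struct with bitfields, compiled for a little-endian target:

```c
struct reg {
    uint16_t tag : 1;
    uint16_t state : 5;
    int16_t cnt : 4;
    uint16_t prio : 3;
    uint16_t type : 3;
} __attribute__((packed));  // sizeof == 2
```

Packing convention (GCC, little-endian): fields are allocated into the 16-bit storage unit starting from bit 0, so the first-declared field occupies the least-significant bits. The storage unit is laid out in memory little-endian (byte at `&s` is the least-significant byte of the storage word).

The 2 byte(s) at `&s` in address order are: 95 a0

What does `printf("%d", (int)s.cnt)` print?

2

[0]=0x95 [1]=0xa0 (little-endian) → word 0xa095
tag [0+:1] = (word>>0) & 0x1 = 1
state [1+:5] = (word>>1) & 0x1f = 10
cnt [6+:4] = (word>>6) & 0xf = 2  ←
prio [10+:3] = (word>>10) & 0x7 = 0
type [13+:3] = (word>>13) & 0x7 = 5
cnt signed 4b, MSB=0: value = 2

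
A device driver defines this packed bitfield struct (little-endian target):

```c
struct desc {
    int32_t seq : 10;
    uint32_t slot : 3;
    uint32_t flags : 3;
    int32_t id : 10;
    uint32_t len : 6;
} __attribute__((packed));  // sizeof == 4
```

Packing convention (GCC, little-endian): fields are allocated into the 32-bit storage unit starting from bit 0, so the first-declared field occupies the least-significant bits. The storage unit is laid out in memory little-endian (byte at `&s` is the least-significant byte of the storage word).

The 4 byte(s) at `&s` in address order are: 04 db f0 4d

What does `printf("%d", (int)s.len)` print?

19

[0]=0x04 [1]=0xdb [2]=0xf0 [3]=0x4d (little-endian) → word 0x4df0db04
seq:10 @ bit 0 → (0x4df0db04>>0)&0x3ff = 0x304
slot:3 @ bit 10 → (0x4df0db04>>10)&0x7 = 0x6
flags:3 @ bit 13 → (0x4df0db04>>13)&0x7 = 0x6
id:10 @ bit 16 → (0x4df0db04>>16)&0x3ff = 0x1f0
len:6 @ bit 26 → (0x4df0db04>>26)&0x3f = 0x13  ←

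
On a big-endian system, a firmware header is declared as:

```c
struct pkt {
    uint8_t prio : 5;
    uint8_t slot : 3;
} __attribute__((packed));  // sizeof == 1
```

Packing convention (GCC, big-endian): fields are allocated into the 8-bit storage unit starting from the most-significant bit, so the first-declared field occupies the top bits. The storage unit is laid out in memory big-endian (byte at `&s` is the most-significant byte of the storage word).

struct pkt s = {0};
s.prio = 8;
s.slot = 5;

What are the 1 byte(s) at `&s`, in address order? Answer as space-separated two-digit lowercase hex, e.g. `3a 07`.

prio (5b) val=8 bits=0x8 at bit 3: 0x40
slot (3b) val=5 bits=0x5 at bit 0: 0x45
word = 0x45 → big-endian bytes:
  [0]=0x45

45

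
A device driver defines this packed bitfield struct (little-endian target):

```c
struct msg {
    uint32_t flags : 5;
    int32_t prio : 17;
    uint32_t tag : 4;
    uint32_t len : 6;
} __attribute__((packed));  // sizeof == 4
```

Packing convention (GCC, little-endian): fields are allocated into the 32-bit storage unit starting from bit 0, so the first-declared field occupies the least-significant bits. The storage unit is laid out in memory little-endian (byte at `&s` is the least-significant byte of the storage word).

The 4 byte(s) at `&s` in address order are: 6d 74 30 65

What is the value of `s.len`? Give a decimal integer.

25

[0]=0x6d [1]=0x74 [2]=0x30 [3]=0x65 (little-endian) → word 0x6530746d
flags [0+:5] = (word>>0) & 0x1f = 13
prio [5+:17] = (word>>5) & 0x1ffff = 99235
tag [22+:4] = (word>>22) & 0xf = 4
len [26+:6] = (word>>26) & 0x3f = 25  ←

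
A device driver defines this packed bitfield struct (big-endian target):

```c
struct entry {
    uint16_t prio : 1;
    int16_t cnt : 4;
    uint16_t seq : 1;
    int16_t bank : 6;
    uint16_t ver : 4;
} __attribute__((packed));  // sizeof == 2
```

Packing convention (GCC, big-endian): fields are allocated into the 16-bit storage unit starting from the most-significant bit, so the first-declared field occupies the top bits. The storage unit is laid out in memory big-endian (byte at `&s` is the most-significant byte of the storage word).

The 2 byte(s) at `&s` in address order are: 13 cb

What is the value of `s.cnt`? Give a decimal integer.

2

[0]=0x13 [1]=0xcb (big-endian) → word 0x13cb
prio:1 @ bit 15 → (0x13cb>>15)&0x1 = 0x0
cnt:4 @ bit 11 → (0x13cb>>11)&0xf = 0x2  ←
seq:1 @ bit 10 → (0x13cb>>10)&0x1 = 0x0
bank:6 @ bit 4 → (0x13cb>>4)&0x3f = 0x3c
ver:4 @ bit 0 → (0x13cb>>0)&0xf = 0xb
cnt signed 4b, MSB=0: value = 2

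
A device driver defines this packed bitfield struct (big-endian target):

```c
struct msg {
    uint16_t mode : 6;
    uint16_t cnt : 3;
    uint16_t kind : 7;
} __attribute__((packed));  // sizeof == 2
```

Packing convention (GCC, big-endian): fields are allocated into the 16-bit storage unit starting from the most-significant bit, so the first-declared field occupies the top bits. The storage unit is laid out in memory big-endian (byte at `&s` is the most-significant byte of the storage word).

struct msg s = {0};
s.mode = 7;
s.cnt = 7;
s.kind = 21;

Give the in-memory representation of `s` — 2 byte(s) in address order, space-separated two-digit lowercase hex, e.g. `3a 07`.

1f 95

mode (6b) val=7 bits=0x7 at bit 10: 0x1c00
cnt (3b) val=7 bits=0x7 at bit 7: 0x1f80
kind (7b) val=21 bits=0x15 at bit 0: 0x1f95
word = 0x1f95 → big-endian bytes:
  [0]=0x1f  [1]=0x95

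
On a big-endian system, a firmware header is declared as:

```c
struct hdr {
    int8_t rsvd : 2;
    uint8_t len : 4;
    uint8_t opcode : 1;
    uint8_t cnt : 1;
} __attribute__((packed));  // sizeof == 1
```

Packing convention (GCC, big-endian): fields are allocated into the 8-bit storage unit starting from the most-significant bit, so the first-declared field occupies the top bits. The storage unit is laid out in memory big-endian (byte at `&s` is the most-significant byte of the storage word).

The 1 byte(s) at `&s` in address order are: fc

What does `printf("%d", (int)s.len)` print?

[0]=0xfc (big-endian) → word 0xfc
rsvd:2 @ bit 6 → (0xfc>>6)&0x3 = 0x3
len:4 @ bit 2 → (0xfc>>2)&0xf = 0xf  ←
opcode:1 @ bit 1 → (0xfc>>1)&0x1 = 0x0
cnt:1 @ bit 0 → (0xfc>>0)&0x1 = 0x0

15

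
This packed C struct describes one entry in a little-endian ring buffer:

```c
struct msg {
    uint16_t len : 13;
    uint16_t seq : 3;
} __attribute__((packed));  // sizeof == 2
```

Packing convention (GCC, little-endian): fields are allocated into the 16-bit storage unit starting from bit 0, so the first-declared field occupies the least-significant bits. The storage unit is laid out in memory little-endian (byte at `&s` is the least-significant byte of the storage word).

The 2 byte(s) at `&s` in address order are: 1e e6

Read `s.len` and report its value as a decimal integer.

[0]=0x1e [1]=0xe6 (little-endian) → word 0xe61e
len:13 @ bit 0 → (0xe61e>>0)&0x1fff = 0x61e  ←
seq:3 @ bit 13 → (0xe61e>>13)&0x7 = 0x7

1566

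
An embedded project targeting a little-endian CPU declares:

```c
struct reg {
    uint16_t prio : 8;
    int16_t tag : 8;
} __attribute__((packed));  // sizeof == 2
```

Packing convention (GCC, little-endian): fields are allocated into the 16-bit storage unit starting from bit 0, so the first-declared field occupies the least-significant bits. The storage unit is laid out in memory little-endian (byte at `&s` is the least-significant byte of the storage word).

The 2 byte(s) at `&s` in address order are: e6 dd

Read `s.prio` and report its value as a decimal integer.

230

[0]=0xe6 [1]=0xdd (little-endian) → word 0xdde6
prio:8 @ bit 0 → (0xdde6>>0)&0xff = 0xe6  ←
tag:8 @ bit 8 → (0xdde6>>8)&0xff = 0xdd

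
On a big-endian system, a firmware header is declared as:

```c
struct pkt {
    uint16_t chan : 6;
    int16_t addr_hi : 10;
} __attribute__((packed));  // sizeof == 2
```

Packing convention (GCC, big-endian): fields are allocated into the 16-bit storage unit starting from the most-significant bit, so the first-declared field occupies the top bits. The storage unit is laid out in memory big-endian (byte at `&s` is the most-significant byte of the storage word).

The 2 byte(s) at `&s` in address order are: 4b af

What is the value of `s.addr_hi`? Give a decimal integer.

-81

[0]=0x4b [1]=0xaf (big-endian) → word 0x4baf
chan:6 @ bit 10 → (0x4baf>>10)&0x3f = 0x12
addr_hi:10 @ bit 0 → (0x4baf>>0)&0x3ff = 0x3af  ←
addr_hi signed 10b, MSB=1: 943 - 1024 = -81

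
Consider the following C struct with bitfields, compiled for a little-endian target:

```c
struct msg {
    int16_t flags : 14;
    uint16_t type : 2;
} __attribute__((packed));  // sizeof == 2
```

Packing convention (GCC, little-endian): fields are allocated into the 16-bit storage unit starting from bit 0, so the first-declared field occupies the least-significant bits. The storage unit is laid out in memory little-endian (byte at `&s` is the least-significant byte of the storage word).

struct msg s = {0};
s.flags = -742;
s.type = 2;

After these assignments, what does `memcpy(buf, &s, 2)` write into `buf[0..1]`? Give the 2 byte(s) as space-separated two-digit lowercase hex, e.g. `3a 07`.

1a bd

flags:14 = -742 → 0x3d1a << 0 → word 0x3d1a
type:2 = 2 → 0x2 << 14 → word 0xbd1a
word = 0xbd1a → little-endian bytes:
  [0]=0x1a  [1]=0xbd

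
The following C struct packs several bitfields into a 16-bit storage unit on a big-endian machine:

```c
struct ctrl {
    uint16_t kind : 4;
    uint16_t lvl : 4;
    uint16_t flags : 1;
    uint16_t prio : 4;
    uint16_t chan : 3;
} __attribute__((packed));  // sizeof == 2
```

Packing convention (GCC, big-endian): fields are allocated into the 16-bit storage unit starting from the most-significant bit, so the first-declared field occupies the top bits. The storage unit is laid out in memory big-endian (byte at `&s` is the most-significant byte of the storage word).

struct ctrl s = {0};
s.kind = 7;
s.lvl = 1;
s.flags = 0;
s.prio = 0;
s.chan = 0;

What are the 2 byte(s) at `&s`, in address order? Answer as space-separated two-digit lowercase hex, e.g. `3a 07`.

71 00

kind (4b) val=7 bits=0x7 at bit 12: 0x7000
lvl (4b) val=1 bits=0x1 at bit 8: 0x7100
flags (1b) val=0 bits=0x0 at bit 7: 0x7100
prio (4b) val=0 bits=0x0 at bit 3: 0x7100
chan (3b) val=0 bits=0x0 at bit 0: 0x7100
word = 0x7100 → big-endian bytes:
  [0]=0x71  [1]=0x00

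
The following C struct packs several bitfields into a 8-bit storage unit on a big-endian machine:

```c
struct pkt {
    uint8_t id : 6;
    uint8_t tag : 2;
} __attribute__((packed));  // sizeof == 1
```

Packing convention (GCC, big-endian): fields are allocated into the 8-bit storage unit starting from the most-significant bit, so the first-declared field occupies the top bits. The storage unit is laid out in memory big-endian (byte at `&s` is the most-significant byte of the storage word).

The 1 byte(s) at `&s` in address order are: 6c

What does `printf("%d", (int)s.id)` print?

[0]=0x6c (big-endian) → word 0x6c
id [2+:6] = (word>>2) & 0x3f = 27  ←
tag [0+:2] = (word>>0) & 0x3 = 0

27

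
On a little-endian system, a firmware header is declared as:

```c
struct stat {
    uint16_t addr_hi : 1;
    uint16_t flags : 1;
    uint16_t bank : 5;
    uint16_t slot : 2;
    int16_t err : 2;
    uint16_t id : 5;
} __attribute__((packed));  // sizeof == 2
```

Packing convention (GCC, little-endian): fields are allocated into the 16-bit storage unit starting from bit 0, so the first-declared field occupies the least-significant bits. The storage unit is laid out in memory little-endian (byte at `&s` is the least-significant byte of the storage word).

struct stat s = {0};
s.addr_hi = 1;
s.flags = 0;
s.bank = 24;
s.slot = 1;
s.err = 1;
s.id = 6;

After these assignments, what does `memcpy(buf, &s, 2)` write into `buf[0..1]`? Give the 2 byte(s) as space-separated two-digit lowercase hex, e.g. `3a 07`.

addr_hi (1b) val=1 bits=0x1 at bit 0: 0x0001
flags (1b) val=0 bits=0x0 at bit 1: 0x0001
bank (5b) val=24 bits=0x18 at bit 2: 0x0061
slot (2b) val=1 bits=0x1 at bit 7: 0x00e1
err (2b) val=1 bits=0x1 at bit 9: 0x02e1
id (5b) val=6 bits=0x6 at bit 11: 0x32e1
word = 0x32e1 → little-endian bytes:
  [0]=0xe1  [1]=0x32

e1 32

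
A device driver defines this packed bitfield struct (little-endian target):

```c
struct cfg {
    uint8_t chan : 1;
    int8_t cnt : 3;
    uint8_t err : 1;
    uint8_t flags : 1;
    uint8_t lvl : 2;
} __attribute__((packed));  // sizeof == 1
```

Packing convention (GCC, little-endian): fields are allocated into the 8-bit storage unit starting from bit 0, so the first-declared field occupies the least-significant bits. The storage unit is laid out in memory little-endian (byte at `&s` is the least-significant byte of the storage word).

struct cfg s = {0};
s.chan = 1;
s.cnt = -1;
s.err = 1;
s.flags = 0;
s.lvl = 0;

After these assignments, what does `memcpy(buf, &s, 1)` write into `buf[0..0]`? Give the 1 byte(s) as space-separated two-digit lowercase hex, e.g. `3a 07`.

1f

[0+:1] chan=1 & 0x1 = 0x1; word=0x01
[1+:3] cnt=-1 & 0x7 = 0x7; word=0x0f
[4+:1] err=1 & 0x1 = 0x1; word=0x1f
[5+:1] flags=0 & 0x1 = 0x0; word=0x1f
[6+:2] lvl=0 & 0x3 = 0x0; word=0x1f
word = 0x1f → little-endian bytes:
  [0]=0x1f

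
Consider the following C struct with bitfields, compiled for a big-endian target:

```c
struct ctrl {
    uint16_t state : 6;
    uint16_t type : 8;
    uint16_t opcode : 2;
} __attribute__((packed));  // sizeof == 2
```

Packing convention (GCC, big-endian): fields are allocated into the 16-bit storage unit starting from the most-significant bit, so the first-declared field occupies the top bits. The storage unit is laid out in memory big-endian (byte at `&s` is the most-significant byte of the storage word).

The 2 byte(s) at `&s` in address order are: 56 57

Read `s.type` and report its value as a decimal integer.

[0]=0x56 [1]=0x57 (big-endian) → word 0x5657
state [10+:6] = (word>>10) & 0x3f = 21
type [2+:8] = (word>>2) & 0xff = 149  ←
opcode [0+:2] = (word>>0) & 0x3 = 3

149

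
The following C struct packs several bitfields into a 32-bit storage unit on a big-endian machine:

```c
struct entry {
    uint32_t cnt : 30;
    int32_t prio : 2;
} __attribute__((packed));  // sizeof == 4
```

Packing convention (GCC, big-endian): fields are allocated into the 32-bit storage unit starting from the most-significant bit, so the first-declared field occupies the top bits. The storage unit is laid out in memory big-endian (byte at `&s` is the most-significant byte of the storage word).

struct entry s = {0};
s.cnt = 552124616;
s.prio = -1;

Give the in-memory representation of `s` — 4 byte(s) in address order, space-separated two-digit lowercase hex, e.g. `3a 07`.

83 a3 03 23

cnt (30b) val=552124616 bits=0x20e8c0c8 at bit 2: 0x83a30320
prio (2b) val=-1 bits=0x3 at bit 0: 0x83a30323
word = 0x83a30323 → big-endian bytes:
  [0]=0x83  [1]=0xa3  [2]=0x03  [3]=0x23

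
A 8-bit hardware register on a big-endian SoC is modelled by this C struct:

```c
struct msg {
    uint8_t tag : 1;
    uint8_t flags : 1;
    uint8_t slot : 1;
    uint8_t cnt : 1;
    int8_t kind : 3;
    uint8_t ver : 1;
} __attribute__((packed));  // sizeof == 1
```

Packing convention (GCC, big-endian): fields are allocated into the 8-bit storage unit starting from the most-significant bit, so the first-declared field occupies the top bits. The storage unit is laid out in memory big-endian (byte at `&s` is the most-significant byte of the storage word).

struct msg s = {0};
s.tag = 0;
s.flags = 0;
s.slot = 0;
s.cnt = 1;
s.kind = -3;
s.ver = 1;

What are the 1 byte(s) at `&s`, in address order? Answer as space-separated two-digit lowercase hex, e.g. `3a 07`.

tag (1b) val=0 bits=0x0 at bit 7: 0x00
flags (1b) val=0 bits=0x0 at bit 6: 0x00
slot (1b) val=0 bits=0x0 at bit 5: 0x00
cnt (1b) val=1 bits=0x1 at bit 4: 0x10
kind (3b) val=-3 bits=0x5 at bit 1: 0x1a
ver (1b) val=1 bits=0x1 at bit 0: 0x1b
word = 0x1b → big-endian bytes:
  [0]=0x1b

1b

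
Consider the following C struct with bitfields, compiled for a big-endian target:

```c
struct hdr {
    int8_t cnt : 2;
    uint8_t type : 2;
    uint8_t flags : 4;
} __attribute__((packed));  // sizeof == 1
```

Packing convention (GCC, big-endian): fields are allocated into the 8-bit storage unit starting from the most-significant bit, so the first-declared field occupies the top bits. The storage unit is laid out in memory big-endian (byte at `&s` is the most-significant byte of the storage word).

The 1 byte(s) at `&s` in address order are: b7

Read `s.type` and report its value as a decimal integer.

[0]=0xb7 (big-endian) → word 0xb7
cnt [6+:2] = (word>>6) & 0x3 = 2
type [4+:2] = (word>>4) & 0x3 = 3  ←
flags [0+:4] = (word>>0) & 0xf = 7

3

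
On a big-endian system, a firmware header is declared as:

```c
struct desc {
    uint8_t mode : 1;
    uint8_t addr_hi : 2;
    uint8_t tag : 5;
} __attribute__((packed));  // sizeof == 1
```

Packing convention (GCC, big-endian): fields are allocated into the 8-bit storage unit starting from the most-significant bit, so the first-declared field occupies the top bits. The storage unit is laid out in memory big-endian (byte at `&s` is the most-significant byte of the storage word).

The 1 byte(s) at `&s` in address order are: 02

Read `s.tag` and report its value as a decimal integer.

[0]=0x02 (big-endian) → word 0x02
mode:1 @ bit 7 → (0x02>>7)&0x1 = 0x0
addr_hi:2 @ bit 5 → (0x02>>5)&0x3 = 0x0
tag:5 @ bit 0 → (0x02>>0)&0x1f = 0x2  ←

2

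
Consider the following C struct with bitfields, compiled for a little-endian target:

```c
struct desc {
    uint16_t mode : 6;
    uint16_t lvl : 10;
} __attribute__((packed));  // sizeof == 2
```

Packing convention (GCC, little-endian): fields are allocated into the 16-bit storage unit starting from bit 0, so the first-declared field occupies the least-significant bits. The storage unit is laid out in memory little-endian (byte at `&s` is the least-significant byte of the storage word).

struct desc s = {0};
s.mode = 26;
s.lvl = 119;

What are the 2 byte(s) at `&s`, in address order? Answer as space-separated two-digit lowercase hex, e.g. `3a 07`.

mode (6b) val=26 bits=0x1a at bit 0: 0x001a
lvl (10b) val=119 bits=0x77 at bit 6: 0x1dda
word = 0x1dda → little-endian bytes:
  [0]=0xda  [1]=0x1d

da 1d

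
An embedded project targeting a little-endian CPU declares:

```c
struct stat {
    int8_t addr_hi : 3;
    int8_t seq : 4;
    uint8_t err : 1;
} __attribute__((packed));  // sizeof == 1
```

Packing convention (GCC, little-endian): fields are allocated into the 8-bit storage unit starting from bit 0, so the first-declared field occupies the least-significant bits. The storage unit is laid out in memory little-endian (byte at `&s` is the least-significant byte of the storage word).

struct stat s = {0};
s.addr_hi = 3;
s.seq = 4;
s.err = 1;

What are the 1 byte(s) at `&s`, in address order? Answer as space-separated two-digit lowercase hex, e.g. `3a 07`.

[0+:3] addr_hi=3 & 0x7 = 0x3; word=0x03
[3+:4] seq=4 & 0xf = 0x4; word=0x23
[7+:1] err=1 & 0x1 = 0x1; word=0xa3
word = 0xa3 → little-endian bytes:
  [0]=0xa3

a3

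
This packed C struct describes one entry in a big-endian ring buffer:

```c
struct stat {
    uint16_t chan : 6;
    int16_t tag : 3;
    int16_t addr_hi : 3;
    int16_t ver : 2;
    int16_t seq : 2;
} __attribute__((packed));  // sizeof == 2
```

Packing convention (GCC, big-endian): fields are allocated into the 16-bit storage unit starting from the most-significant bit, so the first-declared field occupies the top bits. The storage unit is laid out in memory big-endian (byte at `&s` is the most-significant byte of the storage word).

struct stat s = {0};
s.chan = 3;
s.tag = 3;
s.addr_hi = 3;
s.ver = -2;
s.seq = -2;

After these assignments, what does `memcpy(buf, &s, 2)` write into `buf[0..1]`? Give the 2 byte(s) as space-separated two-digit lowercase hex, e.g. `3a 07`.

chan (6b) val=3 bits=0x3 at bit 10: 0x0c00
tag (3b) val=3 bits=0x3 at bit 7: 0x0d80
addr_hi (3b) val=3 bits=0x3 at bit 4: 0x0db0
ver (2b) val=-2 bits=0x2 at bit 2: 0x0db8
seq (2b) val=-2 bits=0x2 at bit 0: 0x0dba
word = 0x0dba → big-endian bytes:
  [0]=0x0d  [1]=0xba

0d ba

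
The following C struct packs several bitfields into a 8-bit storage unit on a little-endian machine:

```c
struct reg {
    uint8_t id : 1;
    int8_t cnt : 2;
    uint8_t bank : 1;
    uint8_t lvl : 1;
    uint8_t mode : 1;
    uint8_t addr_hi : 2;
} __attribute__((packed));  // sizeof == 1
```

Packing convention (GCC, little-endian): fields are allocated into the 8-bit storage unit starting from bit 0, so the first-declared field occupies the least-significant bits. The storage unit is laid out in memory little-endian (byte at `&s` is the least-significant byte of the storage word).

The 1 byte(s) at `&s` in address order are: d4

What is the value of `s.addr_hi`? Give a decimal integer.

[0]=0xd4 (little-endian) → word 0xd4
id [0+:1] = (word>>0) & 0x1 = 0
cnt [1+:2] = (word>>1) & 0x3 = 2
bank [3+:1] = (word>>3) & 0x1 = 0
lvl [4+:1] = (word>>4) & 0x1 = 1
mode [5+:1] = (word>>5) & 0x1 = 0
addr_hi [6+:2] = (word>>6) & 0x3 = 3  ←

3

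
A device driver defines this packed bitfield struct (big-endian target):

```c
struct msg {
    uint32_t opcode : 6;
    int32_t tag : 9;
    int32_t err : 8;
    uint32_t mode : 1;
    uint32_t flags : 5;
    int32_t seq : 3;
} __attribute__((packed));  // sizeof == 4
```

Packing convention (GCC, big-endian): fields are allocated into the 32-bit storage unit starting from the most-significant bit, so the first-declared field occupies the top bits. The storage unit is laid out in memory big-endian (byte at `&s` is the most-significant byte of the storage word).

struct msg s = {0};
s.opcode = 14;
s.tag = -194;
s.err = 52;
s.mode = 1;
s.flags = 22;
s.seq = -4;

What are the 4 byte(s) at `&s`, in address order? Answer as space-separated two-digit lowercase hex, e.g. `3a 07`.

[26+:6] opcode=14 & 0x3f = 0xe; word=0x38000000
[17+:9] tag=-194 & 0x1ff = 0x13e; word=0x3a7c0000
[9+:8] err=52 & 0xff = 0x34; word=0x3a7c6800
[8+:1] mode=1 & 0x1 = 0x1; word=0x3a7c6900
[3+:5] flags=22 & 0x1f = 0x16; word=0x3a7c69b0
[0+:3] seq=-4 & 0x7 = 0x4; word=0x3a7c69b4
word = 0x3a7c69b4 → big-endian bytes:
  [0]=0x3a  [1]=0x7c  [2]=0x69  [3]=0xb4

3a 7c 69 b4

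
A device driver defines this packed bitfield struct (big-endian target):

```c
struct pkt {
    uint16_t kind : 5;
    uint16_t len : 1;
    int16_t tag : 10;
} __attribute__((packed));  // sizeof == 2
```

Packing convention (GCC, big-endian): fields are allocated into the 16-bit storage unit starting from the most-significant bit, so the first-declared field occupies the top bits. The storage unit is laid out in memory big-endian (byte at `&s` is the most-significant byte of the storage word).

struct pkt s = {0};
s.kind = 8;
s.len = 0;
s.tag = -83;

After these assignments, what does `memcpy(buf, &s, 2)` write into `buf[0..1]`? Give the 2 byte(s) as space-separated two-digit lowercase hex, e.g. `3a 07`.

43 ad

[11+:5] kind=8 & 0x1f = 0x8; word=0x4000
[10+:1] len=0 & 0x1 = 0x0; word=0x4000
[0+:10] tag=-83 & 0x3ff = 0x3ad; word=0x43ad
word = 0x43ad → big-endian bytes:
  [0]=0x43  [1]=0xad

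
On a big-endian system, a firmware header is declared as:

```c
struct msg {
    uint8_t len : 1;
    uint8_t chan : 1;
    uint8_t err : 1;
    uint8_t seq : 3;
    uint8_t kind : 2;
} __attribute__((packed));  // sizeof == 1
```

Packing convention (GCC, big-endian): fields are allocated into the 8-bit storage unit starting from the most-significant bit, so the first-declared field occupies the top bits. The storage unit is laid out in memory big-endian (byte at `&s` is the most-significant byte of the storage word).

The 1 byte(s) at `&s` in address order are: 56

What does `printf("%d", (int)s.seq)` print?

5

[0]=0x56 (big-endian) → word 0x56
len:1 @ bit 7 → (0x56>>7)&0x1 = 0x0
chan:1 @ bit 6 → (0x56>>6)&0x1 = 0x1
err:1 @ bit 5 → (0x56>>5)&0x1 = 0x0
seq:3 @ bit 2 → (0x56>>2)&0x7 = 0x5  ←
kind:2 @ bit 0 → (0x56>>0)&0x3 = 0x2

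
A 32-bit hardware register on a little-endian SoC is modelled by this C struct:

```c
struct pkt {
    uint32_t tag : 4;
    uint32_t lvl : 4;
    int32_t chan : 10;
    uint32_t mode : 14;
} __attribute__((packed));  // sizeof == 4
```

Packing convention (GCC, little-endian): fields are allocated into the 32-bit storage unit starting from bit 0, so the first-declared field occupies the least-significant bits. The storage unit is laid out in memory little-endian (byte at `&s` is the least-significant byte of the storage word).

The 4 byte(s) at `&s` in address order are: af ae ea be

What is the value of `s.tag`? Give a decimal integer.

[0]=0xaf [1]=0xae [2]=0xea [3]=0xbe (little-endian) → word 0xbeeaaeaf
tag:4 @ bit 0 → (0xbeeaaeaf>>0)&0xf = 0xf  ←
lvl:4 @ bit 4 → (0xbeeaaeaf>>4)&0xf = 0xa
chan:10 @ bit 8 → (0xbeeaaeaf>>8)&0x3ff = 0x2ae
mode:14 @ bit 18 → (0xbeeaaeaf>>18)&0x3fff = 0x2fba

15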